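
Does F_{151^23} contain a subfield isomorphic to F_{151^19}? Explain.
No: F_{151^19} is not a subfield of F_{151^23}

F_{p^m} embeds in F_{p^n} iff m | n. Here 19 ∤ 23 (since 23 = 1·19 + 4 with remainder 4 ≠ 0), so F_{151^19} is not a subfield of F_{151^23}. Equivalently: if it were, the tower law would give 19 = [F_{151^19}:F_151] dividing [F_{151^23}:F_151] = 23, contradiction.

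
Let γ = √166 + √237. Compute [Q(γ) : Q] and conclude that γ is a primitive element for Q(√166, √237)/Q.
[Q(γ) : Q] = 4 (equivalently, Q(γ) = Q(√166, √237))

Obviously Q(γ) ⊆ Q(√166, √237), and [Q(√166, √237):Q] = 4 (since 166, 237 are distinct squarefree integers > 1 with 39342 not a perfect square). To show equality we compute the minimal polynomial of γ. From γ = √166 + √237: γ^2 = 166 + 2√(39342) + 237 = 403 + 2√(39342), so γ^2 - 403 = 2√(39342); squaring, (γ^2 - 403)^2 = 4·39342, i.e. γ^4 - 806γ^2 + 162409 - 157368 = 0, i.e. γ^4 - 806γ^2 + 5041 = 0. So γ is a root of x^4 - 806x^2 + 5041. This polynomial is irreducible over Q: it has no rational root (each ±√166 ± √237 is irrational), and any factorization into two quadratics over Q would force √(39342) ∈ Q (pairing opposite roots) or √166, √237 ∈ Q (other pairings), all impossible. Hence [Q(γ):Q] = 4 = [Q(√166, √237):Q], so Q(γ) = Q(√166, √237).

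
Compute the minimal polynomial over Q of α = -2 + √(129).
m_α(x) = x^2 + 4x - 125

From α + 2 = √(129), squaring gives (α + 2)^2 = 129, i.e. α^2 + 4α + 4 = 129, so α^2 + 4α - 125 = 0. The discriminant of x^2 + 4x - 125 is (4)^2 - 4·(-125) = 16 + 500 = 516, and 4·(129) is not a perfect square in Q since 129 is squarefree and ≠ 1. Hence x^2 + 4x - 125 is irreducible over Q and is the minimal polynomial of α.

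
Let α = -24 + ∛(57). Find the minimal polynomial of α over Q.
m_α(x) = x^3 + 72x^2 + 1728x + 13767

Set β = α + 24 = ∛(57), so β^3 = 57. Then (α + 24)^3 - 57 = 0, i.e. α is a root of g(x) = (x + 24)^3 - 57 = x^3 + 72x^2 + 1728x + 13767. Since g(x) = h(x + 24) where h(x) = x^3 - 57, and h is irreducible over Q (because 57 is not a perfect cube, so h has no rational root, and a monic cubic with no rational root is irreducible), g is also irreducible (irreducibility is preserved under the substitution x → x + 24). Hence m_α(x) = x^3 + 72x^2 + 1728x + 13767.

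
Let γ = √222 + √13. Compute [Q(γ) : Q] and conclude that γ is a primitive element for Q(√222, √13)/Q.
[Q(γ) : Q] = 4 (equivalently, Q(γ) = Q(√222, √13))

Obviously Q(γ) ⊆ Q(√222, √13), and [Q(√222, √13):Q] = 4 (since 222, 13 are distinct squarefree integers > 1 with 2886 not a perfect square). To show equality we compute the minimal polynomial of γ. From γ = √222 + √13: γ^2 = 222 + 2√(2886) + 13 = 235 + 2√(2886), so γ^2 - 235 = 2√(2886); squaring, (γ^2 - 235)^2 = 4·2886, i.e. γ^4 - 470γ^2 + 55225 - 11544 = 0, i.e. γ^4 - 470γ^2 + 43681 = 0. So γ is a root of x^4 - 470x^2 + 43681. This polynomial is irreducible over Q: it has no rational root (each ±√222 ± √13 is irrational), and any factorization into two quadratics over Q would force √(2886) ∈ Q (pairing opposite roots) or √222, √13 ∈ Q (other pairings), all impossible. Hence [Q(γ):Q] = 4 = [Q(√222, √13):Q], so Q(γ) = Q(√222, √13).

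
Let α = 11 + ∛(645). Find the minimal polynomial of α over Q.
m_α(x) = x^3 - 33x^2 + 363x - 1976

Set β = α - 11 = ∛(645), so β^3 = 645. Then (α - 11)^3 - 645 = 0, i.e. α is a root of g(x) = (x - 11)^3 - 645 = x^3 - 33x^2 + 363x - 1976. Since g(x) = h(x - 11) where h(x) = x^3 - 645, and h is irreducible over Q (because 645 is not a perfect cube, so h has no rational root, and a monic cubic with no rational root is irreducible), g is also irreducible (irreducibility is preserved under the substitution x → x - 11). Hence m_α(x) = x^3 - 33x^2 + 363x - 1976.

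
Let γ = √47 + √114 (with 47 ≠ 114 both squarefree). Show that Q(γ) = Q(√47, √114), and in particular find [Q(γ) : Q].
[Q(γ) : Q] = 4 (equivalently, Q(γ) = Q(√47, √114))

Obviously Q(γ) ⊆ Q(√47, √114), and [Q(√47, √114):Q] = 4 (since 47, 114 are distinct squarefree integers > 1 with 5358 not a perfect square). To show equality we compute the minimal polynomial of γ. From γ = √47 + √114: γ^2 = 47 + 2√(5358) + 114 = 161 + 2√(5358), so γ^2 - 161 = 2√(5358); squaring, (γ^2 - 161)^2 = 4·5358, i.e. γ^4 - 322γ^2 + 25921 - 21432 = 0, i.e. γ^4 - 322γ^2 + 4489 = 0. So γ is a root of x^4 - 322x^2 + 4489. This polynomial is irreducible over Q: it has no rational root (each ±√47 ± √114 is irrational), and any factorization into two quadratics over Q would force √(5358) ∈ Q (pairing opposite roots) or √47, √114 ∈ Q (other pairings), all impossible. Hence [Q(γ):Q] = 4 = [Q(√47, √114):Q], so Q(γ) = Q(√47, √114).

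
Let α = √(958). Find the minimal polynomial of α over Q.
m_α(x) = x^2 - 958

α satisfies α^2 - 958 = 0, so x^2 - 958 annihilates α. Since d = 958 is squarefree and ≠ 1, it is not a perfect square in Q, so x^2 - 958 has no rational root and is therefore irreducible over Q (a degree-2 polynomial over a field is irreducible iff it has no root). Hence m_α(x) = x^2 - 958.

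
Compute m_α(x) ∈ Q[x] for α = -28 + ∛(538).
m_α(x) = x^3 + 84x^2 + 2352x + 21414

Set β = α + 28 = ∛(538), so β^3 = 538. Then (α + 28)^3 - 538 = 0, i.e. α is a root of g(x) = (x + 28)^3 - 538 = x^3 + 84x^2 + 2352x + 21414. Since g(x) = h(x + 28) where h(x) = x^3 - 538, and h is irreducible over Q (because 538 is not a perfect cube, so h has no rational root, and a monic cubic with no rational root is irreducible), g is also irreducible (irreducibility is preserved under the substitution x → x + 28). Hence m_α(x) = x^3 + 84x^2 + 2352x + 21414.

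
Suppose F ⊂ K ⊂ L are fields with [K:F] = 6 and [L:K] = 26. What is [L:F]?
[L:F] = 156

The tower law says that for any tower of field extensions F ⊂ K ⊂ L with finite degrees, [L:F] = [L:K] · [K:F]. Here this gives [L:F] = 26 · 6 = 156.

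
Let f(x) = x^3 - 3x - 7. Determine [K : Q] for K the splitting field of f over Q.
[K : Q] = 6

By the rational root test, any rational root of the monic integer polynomial f(x) = x^3 - 3x - 7 must be an integer dividing the constant term -7, i.e. one of ±{1, 7}. Evaluating: f(1) = -9, f(-1) = -5, f(7) = 315, f(-7) = -329; none is 0, so f has no rational root and is therefore irreducible over Q (a cubic with no linear factor over a field is irreducible). For an irreducible cubic, the Galois group is A_3 or S_3 according as the discriminant disc(f) = -4a^3 - 27b^2 = -4·(-3)^3 - 27·(-7)^2 = -1215 is or is not a square in Q. Here disc(f) = -1215 is not a perfect square in Q, so the Galois group of f over Q is not contained in A_3 and must be all of S_3. The splitting field has degree |S_3| = 6 over Q, so [K : Q] = 6.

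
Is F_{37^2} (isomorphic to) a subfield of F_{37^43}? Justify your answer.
No: F_{37^2} is not a subfield of F_{37^43}

F_{p^m} embeds in F_{p^n} iff m | n. Here 2 ∤ 43 (since 43 = 21·2 + 1 with remainder 1 ≠ 0), so F_{37^2} is not a subfield of F_{37^43}. Equivalently: if it were, the tower law would give 2 = [F_{37^2}:F_37] dividing [F_{37^43}:F_37] = 43, contradiction.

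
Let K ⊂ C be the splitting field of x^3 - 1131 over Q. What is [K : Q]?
[K : Q] = 6

The roots of x^3 - 1131 are ∛1131, ω∛1131, ω^2∛1131 where ω = e^(2πi/3) is a primitive cube root of unity, so K = Q(∛1131, ω). Now [Q(∛1131):Q] = 3 (since 1131 is not a perfect cube, x^3 - 1131 is irreducible) and [Q(ω):Q] = 2. Both 2 and 3 divide [K:Q], and [K:Q] ≤ 3·2 = 6, so [K:Q] = 6. (Equivalently: Q(∛1131) ⊂ R but ω ∉ R, so [K : Q(∛1131)] = 2.)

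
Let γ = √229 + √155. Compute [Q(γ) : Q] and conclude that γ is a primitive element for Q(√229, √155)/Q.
[Q(γ) : Q] = 4 (equivalently, Q(γ) = Q(√229, √155))

Obviously Q(γ) ⊆ Q(√229, √155), and [Q(√229, √155):Q] = 4 (since 229, 155 are distinct squarefree integers > 1 with 35495 not a perfect square). To show equality we compute the minimal polynomial of γ. From γ = √229 + √155: γ^2 = 229 + 2√(35495) + 155 = 384 + 2√(35495), so γ^2 - 384 = 2√(35495); squaring, (γ^2 - 384)^2 = 4·35495, i.e. γ^4 - 768γ^2 + 147456 - 141980 = 0, i.e. γ^4 - 768γ^2 + 5476 = 0. So γ is a root of x^4 - 768x^2 + 5476. This polynomial is irreducible over Q: it has no rational root (each ±√229 ± √155 is irrational), and any factorization into two quadratics over Q would force √(35495) ∈ Q (pairing opposite roots) or √229, √155 ∈ Q (other pairings), all impossible. Hence [Q(γ):Q] = 4 = [Q(√229, √155):Q], so Q(γ) = Q(√229, √155).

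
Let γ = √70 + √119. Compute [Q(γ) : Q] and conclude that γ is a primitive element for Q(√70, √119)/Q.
[Q(γ) : Q] = 4 (equivalently, Q(γ) = Q(√70, √119))

Obviously Q(γ) ⊆ Q(√70, √119), and [Q(√70, √119):Q] = 4 (since 70, 119 are distinct squarefree integers > 1 with 8330 not a perfect square). To show equality we compute the minimal polynomial of γ. From γ = √70 + √119: γ^2 = 70 + 2√(8330) + 119 = 189 + 2√(8330), so γ^2 - 189 = 2√(8330); squaring, (γ^2 - 189)^2 = 4·8330, i.e. γ^4 - 378γ^2 + 35721 - 33320 = 0, i.e. γ^4 - 378γ^2 + 2401 = 0. So γ is a root of x^4 - 378x^2 + 2401. This polynomial is irreducible over Q: it has no rational root (each ±√70 ± √119 is irrational), and any factorization into two quadratics over Q would force √(8330) ∈ Q (pairing opposite roots) or √70, √119 ∈ Q (other pairings), all impossible. Hence [Q(γ):Q] = 4 = [Q(√70, √119):Q], so Q(γ) = Q(√70, √119).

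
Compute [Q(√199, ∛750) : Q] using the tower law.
[Q(√199, ∛750) : Q] = 6

Let L = Q(√199, ∛750). Since Q(√199) ⊂ L and [Q(√199):Q] = 2, the tower law gives 2 | [L:Q]. Likewise Q(∛750) ⊂ L with [Q(∛750):Q] = 3 (because 750 is not a perfect cube), so 3 | [L:Q]. As gcd(2,3) = 1, [L:Q] is divisible by 6. Conversely L is generated over Q by √199 and ∛750, so [L:Q] ≤ 2·3 = 6. Therefore [Q(√199, ∛750) : Q] = 6.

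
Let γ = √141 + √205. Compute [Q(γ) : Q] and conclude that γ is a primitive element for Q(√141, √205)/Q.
[Q(γ) : Q] = 4 (equivalently, Q(γ) = Q(√141, √205))

Obviously Q(γ) ⊆ Q(√141, √205), and [Q(√141, √205):Q] = 4 (since 141, 205 are distinct squarefree integers > 1 with 28905 not a perfect square). To show equality we compute the minimal polynomial of γ. From γ = √141 + √205: γ^2 = 141 + 2√(28905) + 205 = 346 + 2√(28905), so γ^2 - 346 = 2√(28905); squaring, (γ^2 - 346)^2 = 4·28905, i.e. γ^4 - 692γ^2 + 119716 - 115620 = 0, i.e. γ^4 - 692γ^2 + 4096 = 0. So γ is a root of x^4 - 692x^2 + 4096. This polynomial is irreducible over Q: it has no rational root (each ±√141 ± √205 is irrational), and any factorization into two quadratics over Q would force √(28905) ∈ Q (pairing opposite roots) or √141, √205 ∈ Q (other pairings), all impossible. Hence [Q(γ):Q] = 4 = [Q(√141, √205):Q], so Q(γ) = Q(√141, √205).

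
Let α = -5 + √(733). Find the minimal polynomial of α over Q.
m_α(x) = x^2 + 10x - 708

From α + 5 = √(733), squaring gives (α + 5)^2 = 733, i.e. α^2 + 10α + 25 = 733, so α^2 + 10α - 708 = 0. The discriminant of x^2 + 10x - 708 is (10)^2 - 4·(-708) = 100 + 2832 = 2932, and 4·(733) is not a perfect square in Q since 733 is squarefree and ≠ 1. Hence x^2 + 10x - 708 is irreducible over Q and is the minimal polynomial of α.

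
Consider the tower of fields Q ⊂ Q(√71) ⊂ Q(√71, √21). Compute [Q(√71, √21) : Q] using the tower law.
[Q(√71, √21) : Q] = 4

[Q(√71):Q] = 2 (min poly x^2 - 71, irreducible since 71 is squarefree > 1). For the top step, suppose √21 ∈ Q(√71), say √21 = c + d√71 with c, d ∈ Q. Squaring: 21 = c^2 + 71d^2 + 2cd√71. Since √71 ∉ Q this forces 2cd = 0. If d = 0 then √21 = c ∈ Q, contradicting 21 squarefree > 1. If c = 0 then 21 = 71d^2, so 71·21 = (71d)^2 is a perfect square in Q — but 71·21 = 1491 is not a perfect square (since 71 and 21 are distinct squarefree integers). Contradiction. Hence √21 ∉ Q(√71), so x^2 - 21 stays irreducible over Q(√71) and [Q(√71, √21) : Q(√71)] = 2. By the tower law, [Q(√71, √21) : Q] = 2 · 2 = 4.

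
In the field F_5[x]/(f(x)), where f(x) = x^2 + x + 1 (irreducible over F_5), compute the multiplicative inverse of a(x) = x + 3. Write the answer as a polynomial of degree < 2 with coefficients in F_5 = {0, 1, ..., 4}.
a(x)^(-1) ≡ 2x + 1 (mod f(x))

Since f is irreducible over F_5, F_5[x]/(f) is a field and a(x) ≠ 0 has an inverse. Apply the extended Euclidean algorithm to f(x) and a(x) in F_5[x]: f(x) = (x + 3)·a(x) + (2). The last nonzero remainder is the constant 2 = gcd(f, a) in F_5. Back-substituting through the division chain expresses 2 = s(x)·a(x) + t(x)·f(x) with s(x) ≡ 4x + 2 (mod f), so (4x + 2)·a(x) ≡ 2 (mod f). Multiplying by 2^(-1) ≡ 3 in F_5 gives a(x)^(-1) ≡ 3·(4x + 2) ≡ 2x + 1 (mod f). Check: (x + 3)·(2x + 1) = 2x^2 + 2x + 3 ≡ 1 (mod x^2 + x + 1).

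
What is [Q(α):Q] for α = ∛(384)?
[Q(α):Q] = 3

The minimal polynomial of α is x^3 - 384, irreducible over Q since 384 is not a perfect cube (so x^3 - 384 has no rational root). Hence [Q(α):Q] = deg(m_α) = 3.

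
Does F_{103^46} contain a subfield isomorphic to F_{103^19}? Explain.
No: F_{103^19} is not a subfield of F_{103^46}

F_{p^m} embeds in F_{p^n} iff m | n. Here 19 ∤ 46 (since 46 = 2·19 + 8 with remainder 8 ≠ 0), so F_{103^19} is not a subfield of F_{103^46}. Equivalently: if it were, the tower law would give 19 = [F_{103^19}:F_103] dividing [F_{103^46}:F_103] = 46, contradiction.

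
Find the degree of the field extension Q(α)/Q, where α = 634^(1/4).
[Q(α):Q] = 4

α is a root of x^4 - 634. By Eisenstein's criterion at the prime p = 2 (which divides the constant term 634 but p^2 = 4 does not, since 634 is squarefree), x^4 - 634 is irreducible over Q. Hence [Q(α):Q] = 4.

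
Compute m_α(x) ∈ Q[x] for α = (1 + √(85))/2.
m_α(x) = x^2 - x - 21

From 2α - 1 = √(85), squaring gives (2α - 1)^2 = 85, i.e. 4α^2 - 4α + 1 = 85, so α^2 - α + (1 - 85)/4 = 0. Since 85 ≡ 1 (mod 4), (1 - 85)/4 = -21 ∈ Z. The polynomial x^2 - x - 21 has discriminant 1 - 4·(-21) = 85, which is not a perfect square in Q (d = 85 is squarefree and ≠ 1), so x^2 - x - 21 is irreducible over Q. It is the minimal polynomial of α.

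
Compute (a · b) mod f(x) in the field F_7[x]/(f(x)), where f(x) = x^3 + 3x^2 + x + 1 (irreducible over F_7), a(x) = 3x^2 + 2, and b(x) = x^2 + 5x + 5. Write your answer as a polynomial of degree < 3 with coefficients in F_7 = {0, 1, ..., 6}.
a · b ≡ 3x^2 + x + 4 (mod f(x))

Multiply in F_7[x]: a(x)·b(x) = (3x^2 + 2)·(x^2 + 5x + 5) = 3x^4 + x^3 + 3x^2 + 3x + 3. This has degree ≥ 3, so divide by f(x) over F_7: 3x^4 + x^3 + 3x^2 + 3x + 3 = (3x + 6)·(x^3 + 3x^2 + x + 1) + (3x^2 + x + 4). Hence a·b ≡ 3x^2 + x + 4 (mod f). (F_7[x]/(f) is a field with 7^3 = 343 elements since f is irreducible of degree 3.)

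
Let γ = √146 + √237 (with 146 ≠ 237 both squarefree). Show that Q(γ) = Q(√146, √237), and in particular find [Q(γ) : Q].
[Q(γ) : Q] = 4 (equivalently, Q(γ) = Q(√146, √237))

Obviously Q(γ) ⊆ Q(√146, √237), and [Q(√146, √237):Q] = 4 (since 146, 237 are distinct squarefree integers > 1 with 34602 not a perfect square). To show equality we compute the minimal polynomial of γ. From γ = √146 + √237: γ^2 = 146 + 2√(34602) + 237 = 383 + 2√(34602), so γ^2 - 383 = 2√(34602); squaring, (γ^2 - 383)^2 = 4·34602, i.e. γ^4 - 766γ^2 + 146689 - 138408 = 0, i.e. γ^4 - 766γ^2 + 8281 = 0. So γ is a root of x^4 - 766x^2 + 8281. This polynomial is irreducible over Q: it has no rational root (each ±√146 ± √237 is irrational), and any factorization into two quadratics over Q would force √(34602) ∈ Q (pairing opposite roots) or √146, √237 ∈ Q (other pairings), all impossible. Hence [Q(γ):Q] = 4 = [Q(√146, √237):Q], so Q(γ) = Q(√146, √237).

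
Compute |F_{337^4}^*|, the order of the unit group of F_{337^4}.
|F_{337^4}^*| = 12897917760

F_{337^4} has 337^4 = 12897917761 elements; its multiplicative group consists of all nonzero elements, so |F_{337^4}^*| = 12897917761 - 1 = 12897917760. (It is cyclic since any finite subgroup of the multiplicative group of a field is cyclic.)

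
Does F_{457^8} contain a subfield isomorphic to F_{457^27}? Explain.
No: F_{457^27} is not a subfield of F_{457^8}

F_{p^m} embeds in F_{p^n} iff m | n. Here 27 ∤ 8 (since 8 = 0·27 + 8 with remainder 8 ≠ 0), so F_{457^27} is not a subfield of F_{457^8}. Equivalently: if it were, the tower law would give 27 = [F_{457^27}:F_457] dividing [F_{457^8}:F_457] = 8, contradiction.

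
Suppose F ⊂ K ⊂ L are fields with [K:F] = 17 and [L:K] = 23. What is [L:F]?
[L:F] = 391

The tower law says that for any tower of field extensions F ⊂ K ⊂ L with finite degrees, [L:F] = [L:K] · [K:F]. Here this gives [L:F] = 23 · 17 = 391.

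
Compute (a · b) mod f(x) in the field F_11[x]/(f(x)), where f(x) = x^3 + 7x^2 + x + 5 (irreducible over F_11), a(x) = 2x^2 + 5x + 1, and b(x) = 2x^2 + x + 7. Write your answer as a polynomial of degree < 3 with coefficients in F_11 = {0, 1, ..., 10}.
a · b ≡ 8x^2 + 10x + 10 (mod f(x))

Multiply in F_11[x]: a(x)·b(x) = (2x^2 + 5x + 1)·(2x^2 + x + 7) = 4x^4 + x^3 + 10x^2 + 3x + 7. This has degree ≥ 3, so divide by f(x) over F_11: 4x^4 + x^3 + 10x^2 + 3x + 7 = (4x + 6)·(x^3 + 7x^2 + x + 5) + (8x^2 + 10x + 10). Hence a·b ≡ 8x^2 + 10x + 10 (mod f). (F_11[x]/(f) is a field with 11^3 = 1331 elements since f is irreducible of degree 3.)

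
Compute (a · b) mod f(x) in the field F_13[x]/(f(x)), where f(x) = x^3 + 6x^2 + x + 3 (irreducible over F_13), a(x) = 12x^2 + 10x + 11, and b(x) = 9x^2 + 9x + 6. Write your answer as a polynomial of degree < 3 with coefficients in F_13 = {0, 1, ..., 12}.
a · b ≡ 6x^2 + 12x + 12 (mod f(x))

Multiply in F_13[x]: a(x)·b(x) = (12x^2 + 10x + 11)·(9x^2 + 9x + 6) = 4x^4 + 3x^3 + x^2 + 3x + 1. This has degree ≥ 3, so divide by f(x) over F_13: 4x^4 + 3x^3 + x^2 + 3x + 1 = (4x + 5)·(x^3 + 6x^2 + x + 3) + (6x^2 + 12x + 12). Hence a·b ≡ 6x^2 + 12x + 12 (mod f). (F_13[x]/(f) is a field with 13^3 = 2197 elements since f is irreducible of degree 3.)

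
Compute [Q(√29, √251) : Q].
[Q(√29, √251) : Q] = 4

[Q(√29):Q] = 2 (min poly x^2 - 29, irreducible since 29 is squarefree > 1). For the top step, suppose √251 ∈ Q(√29), say √251 = c + d√29 with c, d ∈ Q. Squaring: 251 = c^2 + 29d^2 + 2cd√29. Since √29 ∉ Q this forces 2cd = 0. If d = 0 then √251 = c ∈ Q, contradicting 251 squarefree > 1. If c = 0 then 251 = 29d^2, so 29·251 = (29d)^2 is a perfect square in Q — but 29·251 = 7279 is not a perfect square (since 29 and 251 are distinct squarefree integers). Contradiction. Hence √251 ∉ Q(√29), so x^2 - 251 stays irreducible over Q(√29) and [Q(√29, √251) : Q(√29)] = 2. By the tower law, [Q(√29, √251) : Q] = 2 · 2 = 4.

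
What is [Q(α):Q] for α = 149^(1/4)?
[Q(α):Q] = 4

α is a root of x^4 - 149. By Eisenstein's criterion at the prime p = 149 (which divides the constant term 149 but p^2 = 22201 does not, since 149 is squarefree), x^4 - 149 is irreducible over Q. Hence [Q(α):Q] = 4.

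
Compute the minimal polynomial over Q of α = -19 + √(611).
m_α(x) = x^2 + 38x - 250

From α + 19 = √(611), squaring gives (α + 19)^2 = 611, i.e. α^2 + 38α + 361 = 611, so α^2 + 38α - 250 = 0. The discriminant of x^2 + 38x - 250 is (38)^2 - 4·(-250) = 1444 + 1000 = 2444, and 4·(611) is not a perfect square in Q since 611 is squarefree and ≠ 1. Hence x^2 + 38x - 250 is irreducible over Q and is the minimal polynomial of α.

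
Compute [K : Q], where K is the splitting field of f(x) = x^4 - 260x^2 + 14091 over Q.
[K : Q] = 4

Solving the quadratic in x^2: x^2 = (260 ± √(260^2 - 4·14091))/2 = (260 ± √11236)/2 = (260 ± 106)/2, giving x^2 = 77 or x^2 = 183. So f(x) = (x^2 - 77)(x^2 - 183) and the roots of f are ±√77, ±√183. Hence the splitting field is K = Q(√77, √183). Since 77 and 183 are distinct squarefree integers > 1, their product 14091 is not a perfect square, so √183 ∉ Q(√77). By the tower law [K:Q] = [Q(√77,√183):Q(√77)] · [Q(√77):Q] = 2 · 2 = 4.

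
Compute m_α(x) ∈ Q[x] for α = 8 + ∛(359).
m_α(x) = x^3 - 24x^2 + 192x - 871

Set β = α - 8 = ∛(359), so β^3 = 359. Then (α - 8)^3 - 359 = 0, i.e. α is a root of g(x) = (x - 8)^3 - 359 = x^3 - 24x^2 + 192x - 871. Since g(x) = h(x - 8) where h(x) = x^3 - 359, and h is irreducible over Q (because 359 is not a perfect cube, so h has no rational root, and a monic cubic with no rational root is irreducible), g is also irreducible (irreducibility is preserved under the substitution x → x - 8). Hence m_α(x) = x^3 - 24x^2 + 192x - 871.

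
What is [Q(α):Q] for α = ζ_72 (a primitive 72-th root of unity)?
[Q(α):Q] = 24

The minimal polynomial of ζ_72 over Q is the 72-th cyclotomic polynomial Φ_72(x), which is irreducible over Q and has degree φ(72) = 24. Hence [Q(α):Q] = φ(72) = 24.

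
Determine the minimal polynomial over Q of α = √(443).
m_α(x) = x^2 - 443

α satisfies α^2 - 443 = 0, so x^2 - 443 annihilates α. Since d = 443 is squarefree and ≠ 1, it is not a perfect square in Q, so x^2 - 443 has no rational root and is therefore irreducible over Q (a degree-2 polynomial over a field is irreducible iff it has no root). Hence m_α(x) = x^2 - 443.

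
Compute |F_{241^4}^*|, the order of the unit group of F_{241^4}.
|F_{241^4}^*| = 3373402560

F_{241^4} has 241^4 = 3373402561 elements; its multiplicative group consists of all nonzero elements, so |F_{241^4}^*| = 3373402561 - 1 = 3373402560. (It is cyclic since any finite subgroup of the multiplicative group of a field is cyclic.)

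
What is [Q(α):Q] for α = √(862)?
[Q(α):Q] = 2

[Q(α):Q] equals the degree of the minimal polynomial of α. Here α^2 = 862 and x^2 - 862 is irreducible (d = 862 is squarefree, ≠ 1, hence not a square), so deg(m_α) = 2. Thus [Q(α):Q] = 2.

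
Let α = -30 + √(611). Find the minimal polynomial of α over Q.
m_α(x) = x^2 + 60x + 289

From α + 30 = √(611), squaring gives (α + 30)^2 = 611, i.e. α^2 + 60α + 900 = 611, so α^2 + 60α + 289 = 0. The discriminant of x^2 + 60x + 289 is (60)^2 - 4·(289) = 3600 - 1156 = 2444, and 4·(611) is not a perfect square in Q since 611 is squarefree and ≠ 1. Hence x^2 + 60x + 289 is irreducible over Q and is the minimal polynomial of α.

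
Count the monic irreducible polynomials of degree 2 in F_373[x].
There are 69378 monic irreducible polynomials of degree 2 over F_373

Each element of F_{373^2} that lies in no proper subfield is a root of exactly one monic irreducible of degree 2 over F_373, and each such polynomial has 2 distinct roots in F_{373^2}. By Möbius inversion the count is N_373(2) = (1/2) Σ_{d|2} μ(2/d) · 373^d = (1/2)(μ(2)·373^1 + μ(1)·373^2) = 138756/2 = 69378.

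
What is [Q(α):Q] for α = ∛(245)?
[Q(α):Q] = 3

The minimal polynomial of α is x^3 - 245, irreducible over Q since 245 is not a perfect cube (so x^3 - 245 has no rational root). Hence [Q(α):Q] = deg(m_α) = 3.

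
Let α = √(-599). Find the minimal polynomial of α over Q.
m_α(x) = x^2 + 599

α satisfies α^2 + 599 = 0, so x^2 + 599 annihilates α. Since d = -599 is squarefree and ≠ 1, it is not a perfect square in Q, so x^2 + 599 has no rational root and is therefore irreducible over Q (a degree-2 polynomial over a field is irreducible iff it has no root). Hence m_α(x) = x^2 + 599.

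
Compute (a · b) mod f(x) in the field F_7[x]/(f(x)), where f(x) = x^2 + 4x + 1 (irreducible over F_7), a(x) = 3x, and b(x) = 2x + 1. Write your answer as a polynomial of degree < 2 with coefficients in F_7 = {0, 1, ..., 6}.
a · b ≡ 1 (mod f(x))

Multiply in F_7[x]: a(x)·b(x) = (3x)·(2x + 1) = 6x^2 + 3x. This has degree ≥ 2, so divide by f(x) over F_7: 6x^2 + 3x = (6)·(x^2 + 4x + 1) + (1). Hence a·b ≡ 1 (mod f). (F_7[x]/(f) is a field with 7^2 = 49 elements since f is irreducible of degree 2.)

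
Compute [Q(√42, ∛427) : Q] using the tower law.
[Q(√42, ∛427) : Q] = 6

Let L = Q(√42, ∛427). Since Q(√42) ⊂ L and [Q(√42):Q] = 2, the tower law gives 2 | [L:Q]. Likewise Q(∛427) ⊂ L with [Q(∛427):Q] = 3 (because 427 is not a perfect cube), so 3 | [L:Q]. As gcd(2,3) = 1, [L:Q] is divisible by 6. Conversely L is generated over Q by √42 and ∛427, so [L:Q] ≤ 2·3 = 6. Therefore [Q(√42, ∛427) : Q] = 6.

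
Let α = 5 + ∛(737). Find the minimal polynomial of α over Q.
m_α(x) = x^3 - 15x^2 + 75x - 862

Set β = α - 5 = ∛(737), so β^3 = 737. Then (α - 5)^3 - 737 = 0, i.e. α is a root of g(x) = (x - 5)^3 - 737 = x^3 - 15x^2 + 75x - 862. Since g(x) = h(x - 5) where h(x) = x^3 - 737, and h is irreducible over Q (because 737 is not a perfect cube, so h has no rational root, and a monic cubic with no rational root is irreducible), g is also irreducible (irreducibility is preserved under the substitution x → x - 5). Hence m_α(x) = x^3 - 15x^2 + 75x - 862.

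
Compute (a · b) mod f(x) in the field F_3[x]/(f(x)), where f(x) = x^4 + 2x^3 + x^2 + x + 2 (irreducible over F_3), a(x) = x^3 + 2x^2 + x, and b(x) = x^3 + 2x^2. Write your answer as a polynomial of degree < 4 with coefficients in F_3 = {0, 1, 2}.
a · b ≡ 2x^3 + 2x^2 + 2x (mod f(x))

Multiply in F_3[x]: a(x)·b(x) = (x^3 + 2x^2 + x)·(x^3 + 2x^2) = x^6 + x^5 + 2x^4 + 2x^3. This has degree ≥ 4, so divide by f(x) over F_3: x^6 + x^5 + 2x^4 + 2x^3 = (x^2 + 2x)·(x^4 + 2x^3 + x^2 + x + 2) + (2x^3 + 2x^2 + 2x). Hence a·b ≡ 2x^3 + 2x^2 + 2x (mod f). (F_3[x]/(f) is a field with 3^4 = 81 elements since f is irreducible of degree 4.)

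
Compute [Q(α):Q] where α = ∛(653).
[Q(α):Q] = 3

The minimal polynomial of α is x^3 - 653, irreducible over Q since 653 is not a perfect cube (so x^3 - 653 has no rational root). Hence [Q(α):Q] = deg(m_α) = 3.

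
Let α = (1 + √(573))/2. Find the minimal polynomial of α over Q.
m_α(x) = x^2 - x - 143

From 2α - 1 = √(573), squaring gives (2α - 1)^2 = 573, i.e. 4α^2 - 4α + 1 = 573, so α^2 - α + (1 - 573)/4 = 0. Since 573 ≡ 1 (mod 4), (1 - 573)/4 = -143 ∈ Z. The polynomial x^2 - x - 143 has discriminant 1 - 4·(-143) = 573, which is not a perfect square in Q (d = 573 is squarefree and ≠ 1), so x^2 - x - 143 is irreducible over Q. It is the minimal polynomial of α.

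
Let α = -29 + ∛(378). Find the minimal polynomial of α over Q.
m_α(x) = x^3 + 87x^2 + 2523x + 24011

Set β = α + 29 = ∛(378), so β^3 = 378. Then (α + 29)^3 - 378 = 0, i.e. α is a root of g(x) = (x + 29)^3 - 378 = x^3 + 87x^2 + 2523x + 24011. Since g(x) = h(x + 29) where h(x) = x^3 - 378, and h is irreducible over Q (because 378 is not a perfect cube, so h has no rational root, and a monic cubic with no rational root is irreducible), g is also irreducible (irreducibility is preserved under the substitution x → x + 29). Hence m_α(x) = x^3 + 87x^2 + 2523x + 24011.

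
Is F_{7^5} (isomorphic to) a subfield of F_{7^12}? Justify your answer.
No: F_{7^5} is not a subfield of F_{7^12}

F_{p^m} embeds in F_{p^n} iff m | n. Here 5 ∤ 12 (since 12 = 2·5 + 2 with remainder 2 ≠ 0), so F_{7^5} is not a subfield of F_{7^12}. Equivalently: if it were, the tower law would give 5 = [F_{7^5}:F_7] dividing [F_{7^12}:F_7] = 12, contradiction.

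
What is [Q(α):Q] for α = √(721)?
[Q(α):Q] = 2

[Q(α):Q] equals the degree of the minimal polynomial of α. Here α^2 = 721 and x^2 - 721 is irreducible (d = 721 is squarefree, ≠ 1, hence not a square), so deg(m_α) = 2. Thus [Q(α):Q] = 2.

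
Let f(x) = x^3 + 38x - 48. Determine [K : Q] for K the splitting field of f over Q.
[K : Q] = 6

By the rational root test, any rational root of the monic integer polynomial f(x) = x^3 + 38x - 48 must be an integer dividing the constant term -48, i.e. one of ±{1, 2, 3, 4, 6, 8, 12, 16, 24, 48}. Evaluating: f(1) = -9, f(-1) = -87, f(2) = 36, f(-2) = -132, f(3) = 93, f(-3) = -189, f(4) = 168, f(-4) = -264, f(6) = 396, f(-6) = -492, f(8) = 768, f(-8) = -864, f(12) = 2136, f(-12) = -2232, f(16) = 4656, f(-16) = -4752, f(24) = 14688, f(-24) = -14784, f(48) = 112368, f(-48) = -112464; none is 0, so f has no rational root and is therefore irreducible over Q (a cubic with no linear factor over a field is irreducible). For an irreducible cubic, the Galois group is A_3 or S_3 according as the discriminant disc(f) = -4a^3 - 27b^2 = -4·(38)^3 - 27·(-48)^2 = -281696 is or is not a square in Q. Here disc(f) = -281696 is not a perfect square in Q, so the Galois group of f over Q is not contained in A_3 and must be all of S_3. The splitting field has degree |S_3| = 6 over Q, so [K : Q] = 6.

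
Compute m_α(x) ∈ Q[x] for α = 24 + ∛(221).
m_α(x) = x^3 - 72x^2 + 1728x - 14045

Set β = α - 24 = ∛(221), so β^3 = 221. Then (α - 24)^3 - 221 = 0, i.e. α is a root of g(x) = (x - 24)^3 - 221 = x^3 - 72x^2 + 1728x - 14045. Since g(x) = h(x - 24) where h(x) = x^3 - 221, and h is irreducible over Q (because 221 is not a perfect cube, so h has no rational root, and a monic cubic with no rational root is irreducible), g is also irreducible (irreducibility is preserved under the substitution x → x - 24). Hence m_α(x) = x^3 - 72x^2 + 1728x - 14045.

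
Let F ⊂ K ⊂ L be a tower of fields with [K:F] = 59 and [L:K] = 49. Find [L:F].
[L:F] = 2891

The tower law says that for any tower of field extensions F ⊂ K ⊂ L with finite degrees, [L:F] = [L:K] · [K:F]. Here this gives [L:F] = 49 · 59 = 2891.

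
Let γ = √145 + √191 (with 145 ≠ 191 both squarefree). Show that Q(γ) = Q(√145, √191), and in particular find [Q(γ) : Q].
[Q(γ) : Q] = 4 (equivalently, Q(γ) = Q(√145, √191))

Obviously Q(γ) ⊆ Q(√145, √191), and [Q(√145, √191):Q] = 4 (since 145, 191 are distinct squarefree integers > 1 with 27695 not a perfect square). To show equality we compute the minimal polynomial of γ. From γ = √145 + √191: γ^2 = 145 + 2√(27695) + 191 = 336 + 2√(27695), so γ^2 - 336 = 2√(27695); squaring, (γ^2 - 336)^2 = 4·27695, i.e. γ^4 - 672γ^2 + 112896 - 110780 = 0, i.e. γ^4 - 672γ^2 + 2116 = 0. So γ is a root of x^4 - 672x^2 + 2116. This polynomial is irreducible over Q: it has no rational root (each ±√145 ± √191 is irrational), and any factorization into two quadratics over Q would force √(27695) ∈ Q (pairing opposite roots) or √145, √191 ∈ Q (other pairings), all impossible. Hence [Q(γ):Q] = 4 = [Q(√145, √191):Q], so Q(γ) = Q(√145, √191).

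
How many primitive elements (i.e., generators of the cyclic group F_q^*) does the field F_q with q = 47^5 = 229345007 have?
There are φ(229345006) = 96492000 primitive elements

F_q^* is cyclic of order q - 1 = 229345006. A cyclic group of order m has exactly φ(m) generators. Here m = 229345006 = 2 · 11 · 23 · 31 · 14621, so the number of primitive elements is φ(229345006) = 96492000.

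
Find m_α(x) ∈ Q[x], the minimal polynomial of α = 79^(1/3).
m_α(x) = x^3 - 79

α satisfies α^3 = 79, so x^3 - 79 annihilates α. By the rational root test, a rational root p/q (in lowest terms) of x^3 - 79 would satisfy p^3 = 79 q^3, forcing q = 1 and p^3 = 79; but 79 is not a perfect cube, contradiction. A monic cubic over Q with no rational root is irreducible (any nontrivial factorization would include a linear factor). Hence x^3 - 79 is the minimal polynomial of α, and in particular [Q(α):Q] = 3.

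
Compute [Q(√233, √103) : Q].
[Q(√233, √103) : Q] = 4

[Q(√233):Q] = 2 (min poly x^2 - 233, irreducible since 233 is squarefree > 1). For the top step, suppose √103 ∈ Q(√233), say √103 = c + d√233 with c, d ∈ Q. Squaring: 103 = c^2 + 233d^2 + 2cd√233. Since √233 ∉ Q this forces 2cd = 0. If d = 0 then √103 = c ∈ Q, contradicting 103 squarefree > 1. If c = 0 then 103 = 233d^2, so 233·103 = (233d)^2 is a perfect square in Q — but 233·103 = 23999 is not a perfect square (since 233 and 103 are distinct squarefree integers). Contradiction. Hence √103 ∉ Q(√233), so x^2 - 103 stays irreducible over Q(√233) and [Q(√233, √103) : Q(√233)] = 2. By the tower law, [Q(√233, √103) : Q] = 2 · 2 = 4.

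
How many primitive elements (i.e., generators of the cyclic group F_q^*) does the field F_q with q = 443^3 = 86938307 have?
There are φ(86938306) = 32368896 primitive elements

F_q^* is cyclic of order q - 1 = 86938306. A cyclic group of order m has exactly φ(m) generators. Here m = 86938306 = 2 · 7 · 13 · 17 · 28099, so the number of primitive elements is φ(86938306) = 32368896.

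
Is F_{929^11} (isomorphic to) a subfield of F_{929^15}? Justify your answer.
No: F_{929^11} is not a subfield of F_{929^15}

F_{p^m} embeds in F_{p^n} iff m | n. Here 11 ∤ 15 (since 15 = 1·11 + 4 with remainder 4 ≠ 0), so F_{929^11} is not a subfield of F_{929^15}. Equivalently: if it were, the tower law would give 11 = [F_{929^11}:F_929] dividing [F_{929^15}:F_929] = 15, contradiction.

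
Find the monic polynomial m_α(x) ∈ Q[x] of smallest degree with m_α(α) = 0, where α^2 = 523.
m_α(x) = x^2 - 523

α satisfies α^2 - 523 = 0, so x^2 - 523 annihilates α. Since d = 523 is squarefree and ≠ 1, it is not a perfect square in Q, so x^2 - 523 has no rational root and is therefore irreducible over Q (a degree-2 polynomial over a field is irreducible iff it has no root). Hence m_α(x) = x^2 - 523.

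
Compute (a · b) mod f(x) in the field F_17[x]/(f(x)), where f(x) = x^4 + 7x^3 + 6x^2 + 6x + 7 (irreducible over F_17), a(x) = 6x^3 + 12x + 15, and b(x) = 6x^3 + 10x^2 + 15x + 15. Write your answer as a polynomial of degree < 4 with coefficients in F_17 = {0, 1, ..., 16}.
a · b ≡ 9x^3 + x^2 + 10x + 1 (mod f(x))

Multiply in F_17[x]: a(x)·b(x) = (6x^3 + 12x + 15)·(6x^3 + 10x^2 + 15x + 15) = 2x^6 + 9x^5 + 9x^4 + 11x^3 + 7x^2 + 14x + 4. This has degree ≥ 4, so divide by f(x) over F_17: 2x^6 + 9x^5 + 9x^4 + 11x^3 + 7x^2 + 14x + 4 = (2x^2 + 12x + 15)·(x^4 + 7x^3 + 6x^2 + 6x + 7) + (9x^3 + x^2 + 10x + 1). Hence a·b ≡ 9x^3 + x^2 + 10x + 1 (mod f). (F_17[x]/(f) is a field with 17^4 = 83521 elements since f is irreducible of degree 4.)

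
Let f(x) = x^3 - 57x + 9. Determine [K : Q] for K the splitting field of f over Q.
[K : Q] = 6

By the rational root test, any rational root of the monic integer polynomial f(x) = x^3 - 57x + 9 must be an integer dividing the constant term 9, i.e. one of ±{1, 3, 9}. Evaluating: f(1) = -47, f(-1) = 65, f(3) = -135, f(-3) = 153, f(9) = 225, f(-9) = -207; none is 0, so f has no rational root and is therefore irreducible over Q (a cubic with no linear factor over a field is irreducible). For an irreducible cubic, the Galois group is A_3 or S_3 according as the discriminant disc(f) = -4a^3 - 27b^2 = -4·(-57)^3 - 27·(9)^2 = 738585 is or is not a square in Q. Here disc(f) = 738585 is not a perfect square in Q, so the Galois group of f over Q is not contained in A_3 and must be all of S_3. The splitting field has degree |S_3| = 6 over Q, so [K : Q] = 6.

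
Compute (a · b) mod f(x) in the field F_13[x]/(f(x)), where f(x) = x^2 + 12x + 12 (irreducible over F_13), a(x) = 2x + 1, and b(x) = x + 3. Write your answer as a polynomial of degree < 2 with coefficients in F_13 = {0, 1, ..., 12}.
a · b ≡ 9x + 5 (mod f(x))

Multiply in F_13[x]: a(x)·b(x) = (2x + 1)·(x + 3) = 2x^2 + 7x + 3. This has degree ≥ 2, so divide by f(x) over F_13: 2x^2 + 7x + 3 = (2)·(x^2 + 12x + 12) + (9x + 5). Hence a·b ≡ 9x + 5 (mod f). (F_13[x]/(f) is a field with 13^2 = 169 elements since f is irreducible of degree 2.)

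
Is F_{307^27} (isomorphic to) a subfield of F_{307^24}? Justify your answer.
No: F_{307^27} is not a subfield of F_{307^24}

F_{p^m} embeds in F_{p^n} iff m | n. Here 27 ∤ 24 (since 24 = 0·27 + 24 with remainder 24 ≠ 0), so F_{307^27} is not a subfield of F_{307^24}. Equivalently: if it were, the tower law would give 27 = [F_{307^27}:F_307] dividing [F_{307^24}:F_307] = 24, contradiction.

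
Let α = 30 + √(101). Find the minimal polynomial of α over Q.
m_α(x) = x^2 - 60x + 799

From α - 30 = √(101), squaring gives (α - 30)^2 = 101, i.e. α^2 - 60α + 900 = 101, so α^2 - 60α + 799 = 0. The discriminant of x^2 - 60x + 799 is (-60)^2 - 4·(799) = 3600 - 3196 = 404, and 4·(101) is not a perfect square in Q since 101 is squarefree and ≠ 1. Hence x^2 - 60x + 799 is irreducible over Q and is the minimal polynomial of α.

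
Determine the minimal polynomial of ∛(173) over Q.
m_α(x) = x^3 - 173

α satisfies α^3 = 173, so x^3 - 173 annihilates α. By the rational root test, a rational root p/q (in lowest terms) of x^3 - 173 would satisfy p^3 = 173 q^3, forcing q = 1 and p^3 = 173; but 173 is not a perfect cube, contradiction. A monic cubic over Q with no rational root is irreducible (any nontrivial factorization would include a linear factor). Hence x^3 - 173 is the minimal polynomial of α, and in particular [Q(α):Q] = 3.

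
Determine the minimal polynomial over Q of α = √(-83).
m_α(x) = x^2 + 83

α satisfies α^2 + 83 = 0, so x^2 + 83 annihilates α. Since d = -83 is squarefree and ≠ 1, it is not a perfect square in Q, so x^2 + 83 has no rational root and is therefore irreducible over Q (a degree-2 polynomial over a field is irreducible iff it has no root). Hence m_α(x) = x^2 + 83.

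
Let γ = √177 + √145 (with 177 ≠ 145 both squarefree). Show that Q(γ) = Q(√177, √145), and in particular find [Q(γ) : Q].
[Q(γ) : Q] = 4 (equivalently, Q(γ) = Q(√177, √145))

Obviously Q(γ) ⊆ Q(√177, √145), and [Q(√177, √145):Q] = 4 (since 177, 145 are distinct squarefree integers > 1 with 25665 not a perfect square). To show equality we compute the minimal polynomial of γ. From γ = √177 + √145: γ^2 = 177 + 2√(25665) + 145 = 322 + 2√(25665), so γ^2 - 322 = 2√(25665); squaring, (γ^2 - 322)^2 = 4·25665, i.e. γ^4 - 644γ^2 + 103684 - 102660 = 0, i.e. γ^4 - 644γ^2 + 1024 = 0. So γ is a root of x^4 - 644x^2 + 1024. This polynomial is irreducible over Q: it has no rational root (each ±√177 ± √145 is irrational), and any factorization into two quadratics over Q would force √(25665) ∈ Q (pairing opposite roots) or √177, √145 ∈ Q (other pairings), all impossible. Hence [Q(γ):Q] = 4 = [Q(√177, √145):Q], so Q(γ) = Q(√177, √145).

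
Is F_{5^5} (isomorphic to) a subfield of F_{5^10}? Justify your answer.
Yes: F_{5^5} is a subfield of F_{5^10}

F_{p^m} embeds in F_{p^n} iff m | n (since F_{p^n} is the splitting field of x^(p^n) - x, and F_{p^m} ⊂ F_{p^n} forces p^n to be a power of p^m, i.e. m | n; conversely if m | n then every root of x^(p^m) - x is a root of x^(p^n) - x). Here 5 | 10 (since 10 = 2·5), so F_{5^5} is a subfield of F_{5^10}, and [F_{5^10} : F_{5^5}] = 10/5 = 2.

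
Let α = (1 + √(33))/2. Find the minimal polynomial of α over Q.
m_α(x) = x^2 - x - 8

From 2α - 1 = √(33), squaring gives (2α - 1)^2 = 33, i.e. 4α^2 - 4α + 1 = 33, so α^2 - α + (1 - 33)/4 = 0. Since 33 ≡ 1 (mod 4), (1 - 33)/4 = -8 ∈ Z. The polynomial x^2 - x - 8 has discriminant 1 - 4·(-8) = 33, which is not a perfect square in Q (d = 33 is squarefree and ≠ 1), so x^2 - x - 8 is irreducible over Q. It is the minimal polynomial of α.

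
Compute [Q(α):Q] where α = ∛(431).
[Q(α):Q] = 3

The minimal polynomial of α is x^3 - 431, irreducible over Q since 431 is not a perfect cube (so x^3 - 431 has no rational root). Hence [Q(α):Q] = deg(m_α) = 3.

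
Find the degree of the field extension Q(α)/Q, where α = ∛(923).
[Q(α):Q] = 3

The minimal polynomial of α is x^3 - 923, irreducible over Q since 923 is not a perfect cube (so x^3 - 923 has no rational root). Hence [Q(α):Q] = deg(m_α) = 3.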